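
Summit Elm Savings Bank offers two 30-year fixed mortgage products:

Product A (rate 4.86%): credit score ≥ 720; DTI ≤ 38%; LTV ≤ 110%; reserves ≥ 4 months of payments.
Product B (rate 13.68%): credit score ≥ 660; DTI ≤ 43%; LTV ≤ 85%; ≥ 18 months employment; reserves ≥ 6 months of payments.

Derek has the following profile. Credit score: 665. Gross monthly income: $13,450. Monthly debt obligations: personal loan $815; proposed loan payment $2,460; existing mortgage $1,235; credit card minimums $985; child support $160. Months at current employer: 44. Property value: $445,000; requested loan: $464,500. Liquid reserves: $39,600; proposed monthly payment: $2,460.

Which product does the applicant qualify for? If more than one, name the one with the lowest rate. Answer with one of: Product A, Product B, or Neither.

Total debts = (815 + 2,460 + 1,235 + 985 + 160) = 5,655; DTI = 5,655/13,450 = 42%.
LTV = 464,500/445,000 = 104.4%.
Reserves = 39,600/2,460 = 16.1 months.
Product A: score 665 < 720; DTI 42% > 38%; LTV 104.4% ≤ 110%; reserves 16.1 ≥ 4 mo → does not qualify.
Product B: score 665 ≥ 660; DTI 42% ≤ 43%; LTV 104.4% > 85%; employment 44 ≥ 18 mo; reserves 16.1 ≥ 6 mo → does not qualify.

Neither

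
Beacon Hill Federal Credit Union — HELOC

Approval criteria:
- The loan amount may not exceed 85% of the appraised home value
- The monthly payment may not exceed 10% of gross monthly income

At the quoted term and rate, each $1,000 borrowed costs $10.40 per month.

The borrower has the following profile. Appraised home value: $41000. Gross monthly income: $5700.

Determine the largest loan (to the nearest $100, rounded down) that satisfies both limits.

$34,800

Payment cap: 10% × $5,700 = $570/month.
At $10.40 per $1,000, that supports 570/10.40 × 1,000 ≈ $54,807 → $54,800.
LTV cap: 85% × $41,000 = $34,850 → $34,800.
Binding constraint: loan-to-value.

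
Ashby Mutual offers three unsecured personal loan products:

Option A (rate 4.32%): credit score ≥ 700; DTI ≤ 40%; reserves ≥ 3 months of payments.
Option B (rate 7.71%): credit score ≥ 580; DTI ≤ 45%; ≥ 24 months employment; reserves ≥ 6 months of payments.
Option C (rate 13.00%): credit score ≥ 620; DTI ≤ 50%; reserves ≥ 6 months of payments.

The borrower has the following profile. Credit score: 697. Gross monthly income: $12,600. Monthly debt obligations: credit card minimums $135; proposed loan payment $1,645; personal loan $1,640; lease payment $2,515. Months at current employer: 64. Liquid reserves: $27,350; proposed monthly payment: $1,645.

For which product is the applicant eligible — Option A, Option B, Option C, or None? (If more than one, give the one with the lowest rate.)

Option C

Total debts = (135 + 1,645 + 1,640 + 2,515) = 5,935; DTI = 5,935/12,600 = 47.1%.
Reserves = 27,350/1,645 = 16.6 months.
Option A: score 697 < 700; DTI 47.1% > 40%; reserves 16.6 ≥ 3 mo → does not qualify.
Option B: score 697 ≥ 580; DTI 47.1% > 45%; employment 64 ≥ 24 mo; reserves 16.6 ≥ 6 mo → does not qualify.
Option C: score 697 ≥ 620; DTI 47.1% ≤ 50%; reserves 16.6 ≥ 6 mo → qualifies.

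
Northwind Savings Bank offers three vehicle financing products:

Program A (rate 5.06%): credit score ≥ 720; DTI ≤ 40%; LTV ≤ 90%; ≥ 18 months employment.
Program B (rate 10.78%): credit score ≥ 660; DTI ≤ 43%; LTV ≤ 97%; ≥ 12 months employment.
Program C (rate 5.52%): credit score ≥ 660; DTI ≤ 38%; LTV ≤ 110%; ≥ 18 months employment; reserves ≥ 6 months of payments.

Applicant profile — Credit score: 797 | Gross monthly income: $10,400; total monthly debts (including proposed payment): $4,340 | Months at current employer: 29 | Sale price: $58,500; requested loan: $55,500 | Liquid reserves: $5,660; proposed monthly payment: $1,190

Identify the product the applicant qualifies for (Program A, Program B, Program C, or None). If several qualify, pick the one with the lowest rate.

Program B

DTI = 4,340/10,400 = 41.7%.
LTV = 55,500/58,500 = 94.9%.
Reserves = 5,660/1,190 = 4.8 months.
Program A: score 797 ≥ 720; DTI 41.7% > 40%; LTV 94.9% > 90%; employment 29 ≥ 18 mo → does not qualify.
Program B: score 797 ≥ 660; DTI 41.7% ≤ 43%; LTV 94.9% ≤ 97%; employment 29 ≥ 12 mo → qualifies.
Program C: score 797 ≥ 660; DTI 41.7% > 38%; LTV 94.9% ≤ 110%; employment 29 ≥ 18 mo; reserves 4.8 < 6 mo → does not qualify.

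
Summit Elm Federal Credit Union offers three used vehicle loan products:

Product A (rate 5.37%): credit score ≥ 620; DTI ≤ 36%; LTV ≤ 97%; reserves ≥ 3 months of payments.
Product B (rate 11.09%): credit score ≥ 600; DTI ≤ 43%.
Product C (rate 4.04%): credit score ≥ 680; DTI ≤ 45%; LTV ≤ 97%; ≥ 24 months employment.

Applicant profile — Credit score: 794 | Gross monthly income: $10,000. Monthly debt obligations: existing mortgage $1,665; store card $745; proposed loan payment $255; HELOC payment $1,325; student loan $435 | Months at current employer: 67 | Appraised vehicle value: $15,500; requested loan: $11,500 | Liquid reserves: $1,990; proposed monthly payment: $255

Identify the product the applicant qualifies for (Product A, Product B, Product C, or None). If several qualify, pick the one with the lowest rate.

Product C

Total debts = (1,665 + 745 + 255 + 1,325 + 435) = 4,425; DTI = 4,425/10,000 = 44.2%.
LTV = 11,500/15,500 = 74.2%.
Reserves = 1,990/255 = 7.8 months.
Product A: score 794 ≥ 620; DTI 44.2% > 36%; LTV 74.2% ≤ 97%; reserves 7.8 ≥ 3 mo → does not qualify.
Product B: score 794 ≥ 600; DTI 44.2% > 43% → does not qualify.
Product C: score 794 ≥ 680; DTI 44.2% ≤ 45%; LTV 74.2% ≤ 97%; employment 67 ≥ 24 mo → qualifies.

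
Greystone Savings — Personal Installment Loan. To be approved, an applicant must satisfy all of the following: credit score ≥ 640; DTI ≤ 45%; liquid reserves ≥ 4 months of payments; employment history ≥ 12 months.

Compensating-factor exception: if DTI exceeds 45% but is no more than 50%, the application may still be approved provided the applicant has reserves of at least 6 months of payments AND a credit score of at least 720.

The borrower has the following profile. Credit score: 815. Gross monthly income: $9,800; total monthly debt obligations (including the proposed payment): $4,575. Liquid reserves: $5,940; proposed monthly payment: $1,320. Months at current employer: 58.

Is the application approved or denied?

Denied

Credit score 815 ≥ 640 (meets base)
DTI = 4,575/9,800 = 46.7% > 45% — standard DTI limit exceeded.
Liquid reserves cover 5,940/1,320 = 4.5 months — ≥ 4 required
Employment 58 ≥ 12 months
DTI 46.7% is within the 45%–50% exception band; checking compensating factors.
Override check — reserves: 4.5 mo (short of 6); score: 815 (ok).
Override conditions not both satisfied; exception does not apply.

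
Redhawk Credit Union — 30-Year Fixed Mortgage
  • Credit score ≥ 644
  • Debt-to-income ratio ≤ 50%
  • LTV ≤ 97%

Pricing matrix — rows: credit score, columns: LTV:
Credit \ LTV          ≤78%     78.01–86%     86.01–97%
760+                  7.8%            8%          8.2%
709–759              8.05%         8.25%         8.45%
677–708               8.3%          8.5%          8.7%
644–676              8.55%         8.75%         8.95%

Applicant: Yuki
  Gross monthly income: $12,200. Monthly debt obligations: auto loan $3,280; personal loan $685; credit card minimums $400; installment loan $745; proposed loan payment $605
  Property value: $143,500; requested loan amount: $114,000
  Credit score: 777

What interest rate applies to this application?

8%

Credit score 777 ≥ 644; Total monthly debts = (3,280 + 685 + 400 + 745 + 605) = 5,715. Debt-to-income = 5,715/12,200 = 46.8% — meets 50% limit
LTV: 114,000 ÷ 143,500 = 79.4%, within 97% cap
Credit 777 → row 760+; LTV 79.4% → column 78.01–86%. Grid cell → 8%.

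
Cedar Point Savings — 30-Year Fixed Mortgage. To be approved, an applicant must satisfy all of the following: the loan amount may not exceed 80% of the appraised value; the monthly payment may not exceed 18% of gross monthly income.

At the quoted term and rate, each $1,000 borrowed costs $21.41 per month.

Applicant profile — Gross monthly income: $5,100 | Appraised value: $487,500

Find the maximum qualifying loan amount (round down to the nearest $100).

$42,800

Payment cap: 18% × $5,100 = $918/month.
At $21.41 per $1,000, that supports 918/21.41 × 1,000 ≈ $42,877 → $42,800.
LTV cap: 80% × $487,500 = $390,000 → $390,000.
Binding constraint: payment-to-income.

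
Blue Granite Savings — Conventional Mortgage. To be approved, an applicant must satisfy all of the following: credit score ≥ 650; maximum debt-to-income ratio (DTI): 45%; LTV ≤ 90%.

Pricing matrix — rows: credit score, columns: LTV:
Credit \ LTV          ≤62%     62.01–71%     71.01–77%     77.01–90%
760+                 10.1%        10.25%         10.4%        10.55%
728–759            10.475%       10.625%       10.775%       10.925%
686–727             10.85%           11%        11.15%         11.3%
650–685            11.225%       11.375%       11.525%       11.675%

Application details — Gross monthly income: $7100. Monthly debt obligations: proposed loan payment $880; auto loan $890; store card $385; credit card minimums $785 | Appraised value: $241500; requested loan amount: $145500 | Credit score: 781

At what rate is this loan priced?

10.1%

Credit score 781 ≥ 650; Total monthly debts = (880 + 890 + 385 + 785) = 2,940. DTI: 2,940 ÷ 7,100 = 41.4%, within the 45% cap
LTV = 145,500/241,500 = 60.2% ≤ 90%
Credit 781 → row 760+; LTV 60.2% → column ≤62%. Grid cell → 10.1%.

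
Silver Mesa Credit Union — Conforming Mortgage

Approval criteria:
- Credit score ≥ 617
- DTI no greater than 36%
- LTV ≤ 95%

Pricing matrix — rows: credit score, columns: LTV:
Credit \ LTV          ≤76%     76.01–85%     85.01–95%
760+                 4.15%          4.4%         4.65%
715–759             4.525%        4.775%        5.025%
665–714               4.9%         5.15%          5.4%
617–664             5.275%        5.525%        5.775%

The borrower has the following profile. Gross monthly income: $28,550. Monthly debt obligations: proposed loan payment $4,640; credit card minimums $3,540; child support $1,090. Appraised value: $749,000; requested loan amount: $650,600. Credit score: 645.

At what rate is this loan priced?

5.775%

Credit score 645 ≥ 617; Total monthly debts = (4,640 + 3,540 + 1,090) = 9,270. Debt-to-income = 9,270/28,550 = 32.5% — meets 36% limit
LTV: 650,600 ÷ 749,000 = 86.9%, within 95% cap
Score 645 is in the 617–664 band; LTV 86.9% is in the 85.01–95% band → 5.775%.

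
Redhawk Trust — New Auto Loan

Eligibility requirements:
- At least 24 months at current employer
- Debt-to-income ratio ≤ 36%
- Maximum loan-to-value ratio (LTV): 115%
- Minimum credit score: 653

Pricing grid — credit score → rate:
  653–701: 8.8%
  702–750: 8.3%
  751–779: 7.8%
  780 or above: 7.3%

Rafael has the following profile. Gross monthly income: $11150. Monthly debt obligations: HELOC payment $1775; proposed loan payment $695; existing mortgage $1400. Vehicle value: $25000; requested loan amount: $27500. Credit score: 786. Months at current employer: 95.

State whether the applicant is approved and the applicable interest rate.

Credit score 786 ≥ 653 (meets minimum)
Loan-to-value = 27,500/25,000 = 110% — pass (115% max)
Total monthly debts = (1,775 + 695 + 1,400) = 3,870. DTI = 3,870/11,150 = 34.7% ≤ 36%
Employment 95 ≥ 24 months
All requirements met. Score 786 falls in the 780 or above tier → 7.3%.

Approved at 7.3%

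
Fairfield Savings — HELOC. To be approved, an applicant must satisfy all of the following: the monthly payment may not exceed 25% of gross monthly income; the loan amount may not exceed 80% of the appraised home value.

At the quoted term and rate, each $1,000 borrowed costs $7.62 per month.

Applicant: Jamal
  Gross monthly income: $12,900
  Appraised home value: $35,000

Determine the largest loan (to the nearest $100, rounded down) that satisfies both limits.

$28,000

Payment cap: 25% × $12,900 = $3,225/month.
At $7.62 per $1,000, that supports 3,225/7.62 × 1,000 ≈ $423,228 → $423,200.
LTV cap: 80% × $35,000 = $28,000 → $28,000.
Binding constraint: loan-to-value.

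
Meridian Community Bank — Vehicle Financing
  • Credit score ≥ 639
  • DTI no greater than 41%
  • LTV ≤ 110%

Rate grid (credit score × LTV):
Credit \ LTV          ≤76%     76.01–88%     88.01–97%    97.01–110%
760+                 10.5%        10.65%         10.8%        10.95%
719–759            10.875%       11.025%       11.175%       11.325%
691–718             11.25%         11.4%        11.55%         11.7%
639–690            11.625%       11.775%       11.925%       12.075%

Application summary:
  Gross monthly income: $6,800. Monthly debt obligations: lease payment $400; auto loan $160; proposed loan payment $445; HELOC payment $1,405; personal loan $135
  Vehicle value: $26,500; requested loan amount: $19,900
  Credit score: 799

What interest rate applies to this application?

Credit score 799 ≥ 639; Total monthly debts = (400 + 160 + 445 + 1,405 + 135) = 2,545. Debt-to-income = 2,545/6,800 = 37.4% — meets 41% limit
LTV: 19,900 ÷ 26,500 = 75.1%, within 110% cap
Row: 799 falls in 760+. Column: 75.1% falls in ≤76%. Rate = 10.5%.

10.5%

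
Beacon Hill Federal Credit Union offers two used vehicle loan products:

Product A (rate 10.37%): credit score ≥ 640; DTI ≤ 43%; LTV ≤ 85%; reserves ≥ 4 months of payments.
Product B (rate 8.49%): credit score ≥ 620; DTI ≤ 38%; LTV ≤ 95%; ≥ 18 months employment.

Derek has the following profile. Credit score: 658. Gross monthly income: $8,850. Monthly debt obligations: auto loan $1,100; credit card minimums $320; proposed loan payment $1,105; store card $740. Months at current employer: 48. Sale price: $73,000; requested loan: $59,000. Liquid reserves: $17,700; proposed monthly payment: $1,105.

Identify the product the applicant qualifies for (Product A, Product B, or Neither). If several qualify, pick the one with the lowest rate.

Product B

Total debts = (1,100 + 320 + 1,105 + 740) = 3,265; DTI = 3,265/8,850 = 36.9%.
LTV = 59,000/73,000 = 80.8%.
Reserves = 17,700/1,105 = 16.0 months.
Product A: score 658 ≥ 640; DTI 36.9% ≤ 43%; LTV 80.8% ≤ 85%; reserves 16.0 ≥ 4 mo → qualifies.
Product B: score 658 ≥ 620; DTI 36.9% ≤ 38%; LTV 80.8% ≤ 95%; employment 48 ≥ 18 mo → qualifies.
Qualifying: Product A, Product B. Lowest rate is 8.49% → Product B.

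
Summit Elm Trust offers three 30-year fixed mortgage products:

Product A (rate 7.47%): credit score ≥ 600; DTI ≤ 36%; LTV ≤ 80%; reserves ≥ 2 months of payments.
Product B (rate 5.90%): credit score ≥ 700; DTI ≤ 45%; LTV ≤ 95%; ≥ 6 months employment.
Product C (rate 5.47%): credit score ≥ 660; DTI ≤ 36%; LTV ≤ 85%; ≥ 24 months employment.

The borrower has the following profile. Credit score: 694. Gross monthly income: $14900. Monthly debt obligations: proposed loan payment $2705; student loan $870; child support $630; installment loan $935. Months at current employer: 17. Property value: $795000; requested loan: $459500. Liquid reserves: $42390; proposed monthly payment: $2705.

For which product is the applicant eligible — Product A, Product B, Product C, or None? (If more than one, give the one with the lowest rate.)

Product A

Total debts = (2,705 + 870 + 630 + 935) = 5,140; DTI = 5,140/14,900 = 34.5%.
LTV = 459,500/795,000 = 57.8%.
Reserves = 42,390/2,705 = 15.7 months.
Product A: score 694 ≥ 600; DTI 34.5% ≤ 36%; LTV 57.8% ≤ 80%; reserves 15.7 ≥ 2 mo → qualifies.
Product B: score 694 < 700; DTI 34.5% ≤ 45%; LTV 57.8% ≤ 95%; employment 17 ≥ 6 mo → does not qualify.
Product C: score 694 ≥ 660; DTI 34.5% ≤ 36%; LTV 57.8% ≤ 85%; employment 17 < 24 mo → does not qualify.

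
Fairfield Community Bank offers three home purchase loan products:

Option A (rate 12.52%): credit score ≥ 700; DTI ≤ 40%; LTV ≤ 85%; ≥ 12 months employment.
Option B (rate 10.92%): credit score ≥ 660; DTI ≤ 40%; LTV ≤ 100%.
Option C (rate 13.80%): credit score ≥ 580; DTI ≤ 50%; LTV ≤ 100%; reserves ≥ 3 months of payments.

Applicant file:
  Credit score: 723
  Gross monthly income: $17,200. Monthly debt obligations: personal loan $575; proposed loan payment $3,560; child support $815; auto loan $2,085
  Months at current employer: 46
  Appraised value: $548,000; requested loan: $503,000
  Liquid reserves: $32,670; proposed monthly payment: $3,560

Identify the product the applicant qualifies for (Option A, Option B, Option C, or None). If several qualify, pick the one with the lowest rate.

Total debts = (575 + 3,560 + 815 + 2,085) = 7,035; DTI = 7,035/17,200 = 40.9%.
LTV = 503,000/548,000 = 91.8%.
Reserves = 32,670/3,560 = 9.2 months.
Option A: score 723 ≥ 700; DTI 40.9% > 40%; LTV 91.8% > 85%; employment 46 ≥ 12 mo → does not qualify.
Option B: score 723 ≥ 660; DTI 40.9% > 40%; LTV 91.8% ≤ 100% → does not qualify.
Option C: score 723 ≥ 580; DTI 40.9% ≤ 50%; LTV 91.8% ≤ 100%; reserves 9.2 ≥ 3 mo → qualifies.

Option C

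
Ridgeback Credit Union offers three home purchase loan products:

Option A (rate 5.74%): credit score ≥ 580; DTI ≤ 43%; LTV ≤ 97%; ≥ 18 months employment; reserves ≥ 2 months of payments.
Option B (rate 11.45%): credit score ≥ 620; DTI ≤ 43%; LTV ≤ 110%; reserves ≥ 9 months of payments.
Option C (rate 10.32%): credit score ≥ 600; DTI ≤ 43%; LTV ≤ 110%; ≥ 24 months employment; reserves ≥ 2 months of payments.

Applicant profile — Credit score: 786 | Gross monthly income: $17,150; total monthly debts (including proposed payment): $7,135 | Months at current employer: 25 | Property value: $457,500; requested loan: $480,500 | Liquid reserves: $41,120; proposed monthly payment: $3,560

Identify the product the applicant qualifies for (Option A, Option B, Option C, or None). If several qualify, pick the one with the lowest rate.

Option C

DTI = 7,135/17,150 = 41.6%.
LTV = 480,500/457,500 = 105%.
Reserves = 41,120/3,560 = 11.6 months.
Option A: score 786 ≥ 580; DTI 41.6% ≤ 43%; LTV 105% > 97%; employment 25 ≥ 18 mo; reserves 11.6 ≥ 2 mo → does not qualify.
Option B: score 786 ≥ 620; DTI 41.6% ≤ 43%; LTV 105% ≤ 110%; reserves 11.6 ≥ 9 mo → qualifies.
Option C: score 786 ≥ 600; DTI 41.6% ≤ 43%; LTV 105% ≤ 110%; employment 25 ≥ 24 mo; reserves 11.6 ≥ 2 mo → qualifies.
Qualifying: Option B, Option C. Lowest rate is 10.32% → Option C.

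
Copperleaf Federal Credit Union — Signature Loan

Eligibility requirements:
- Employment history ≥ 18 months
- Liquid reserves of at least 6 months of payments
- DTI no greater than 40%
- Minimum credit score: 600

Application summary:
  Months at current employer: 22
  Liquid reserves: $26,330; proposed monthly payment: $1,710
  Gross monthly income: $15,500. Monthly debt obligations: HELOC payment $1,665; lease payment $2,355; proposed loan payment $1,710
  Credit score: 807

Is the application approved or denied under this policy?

Approved

Employment 22 ≥ 18 months
Reserves: 26,330 ÷ 1,710 = 15.4 months (meets 6-month minimum)
Total monthly debts = (1,665 + 2,355 + 1,710) = 5,730. Debt-to-income = 5,730/15,500 = 37% — meets 40% limit
Credit score 807 ≥ 600 (meets)
All criteria satisfied.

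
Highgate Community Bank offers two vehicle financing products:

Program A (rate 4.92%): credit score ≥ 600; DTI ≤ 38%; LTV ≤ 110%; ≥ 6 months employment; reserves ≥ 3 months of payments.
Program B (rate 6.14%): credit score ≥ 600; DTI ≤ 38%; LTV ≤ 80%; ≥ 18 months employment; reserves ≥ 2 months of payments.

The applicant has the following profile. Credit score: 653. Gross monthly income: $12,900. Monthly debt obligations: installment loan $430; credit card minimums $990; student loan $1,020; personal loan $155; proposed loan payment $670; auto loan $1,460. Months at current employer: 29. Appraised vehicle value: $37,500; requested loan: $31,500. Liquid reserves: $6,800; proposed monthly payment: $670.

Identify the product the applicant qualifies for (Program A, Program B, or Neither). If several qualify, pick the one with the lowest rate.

Program A

Total debts = (430 + 990 + 1,020 + 155 + 670 + 1,460) = 4,725; DTI = 4,725/12,900 = 36.6%.
LTV = 31,500/37,500 = 84%.
Reserves = 6,800/670 = 10.1 months.
Program A: score 653 ≥ 600; DTI 36.6% ≤ 38%; LTV 84% ≤ 110%; employment 29 ≥ 6 mo; reserves 10.1 ≥ 3 mo → qualifies.
Program B: score 653 ≥ 600; DTI 36.6% ≤ 38%; LTV 84% > 80%; employment 29 ≥ 18 mo; reserves 10.1 ≥ 2 mo → does not qualify.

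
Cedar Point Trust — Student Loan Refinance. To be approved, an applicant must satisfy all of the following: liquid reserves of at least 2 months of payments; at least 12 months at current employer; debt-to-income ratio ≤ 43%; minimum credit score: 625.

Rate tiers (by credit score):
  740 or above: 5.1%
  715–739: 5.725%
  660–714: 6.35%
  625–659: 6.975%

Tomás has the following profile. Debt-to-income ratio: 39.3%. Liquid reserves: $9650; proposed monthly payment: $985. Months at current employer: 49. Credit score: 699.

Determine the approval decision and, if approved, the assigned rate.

Credit score 699 ≥ 625 (meets minimum)
DTI 39.3% is within the 43% limit
Employment 49 ≥ 12 months
Liquid reserves cover 9,650/985 = 9.8 months — ≥ 2 required
All requirements met. Score 699 falls in the 660–714 tier → 6.35%.

Approved at 6.35%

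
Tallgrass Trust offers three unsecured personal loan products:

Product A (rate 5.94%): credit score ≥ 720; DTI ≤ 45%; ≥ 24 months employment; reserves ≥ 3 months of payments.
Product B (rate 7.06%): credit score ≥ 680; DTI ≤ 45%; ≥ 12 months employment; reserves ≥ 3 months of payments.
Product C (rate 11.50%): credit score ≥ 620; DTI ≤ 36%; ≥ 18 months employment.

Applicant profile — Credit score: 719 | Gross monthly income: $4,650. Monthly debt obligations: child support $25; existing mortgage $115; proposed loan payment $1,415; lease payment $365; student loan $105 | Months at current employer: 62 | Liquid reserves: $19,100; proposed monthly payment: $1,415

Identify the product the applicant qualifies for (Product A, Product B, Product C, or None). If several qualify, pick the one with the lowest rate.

Total debts = (25 + 115 + 1,415 + 365 + 105) = 2,025; DTI = 2,025/4,650 = 43.5%.
Reserves = 19,100/1,415 = 13.5 months.
Product A: score 719 < 720; DTI 43.5% ≤ 45%; employment 62 ≥ 24 mo; reserves 13.5 ≥ 3 mo → does not qualify.
Product B: score 719 ≥ 680; DTI 43.5% ≤ 45%; employment 62 ≥ 12 mo; reserves 13.5 ≥ 3 mo → qualifies.
Product C: score 719 ≥ 620; DTI 43.5% > 36%; employment 62 ≥ 18 mo → does not qualify.

Product B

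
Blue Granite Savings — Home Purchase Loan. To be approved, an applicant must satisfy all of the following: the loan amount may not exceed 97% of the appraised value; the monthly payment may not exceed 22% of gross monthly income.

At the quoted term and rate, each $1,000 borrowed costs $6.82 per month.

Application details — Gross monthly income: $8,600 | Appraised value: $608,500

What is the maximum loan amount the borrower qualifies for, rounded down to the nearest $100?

Payment cap: 22% × $8,600 = $1,892/month.
At $6.82 per $1,000, that supports 1,892/6.82 × 1,000 ≈ $277,419 → $277,400.
LTV cap: 97% × $608,500 = $590,245 → $590,200.
Binding constraint: payment-to-income.

$277,400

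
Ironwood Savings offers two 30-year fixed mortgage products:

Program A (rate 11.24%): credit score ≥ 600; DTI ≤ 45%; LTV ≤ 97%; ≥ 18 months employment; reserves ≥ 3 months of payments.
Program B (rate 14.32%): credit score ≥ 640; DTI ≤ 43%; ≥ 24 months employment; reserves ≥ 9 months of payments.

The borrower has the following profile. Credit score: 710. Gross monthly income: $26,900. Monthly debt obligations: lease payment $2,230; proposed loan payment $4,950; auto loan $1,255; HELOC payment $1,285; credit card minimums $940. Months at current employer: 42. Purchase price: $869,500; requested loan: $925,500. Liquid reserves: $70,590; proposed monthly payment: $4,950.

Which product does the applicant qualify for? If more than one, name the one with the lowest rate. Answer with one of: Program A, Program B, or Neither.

Program B

Total debts = (2,230 + 4,950 + 1,255 + 1,285 + 940) = 10,660; DTI = 10,660/26,900 = 39.6%.
LTV = 925,500/869,500 = 106.4%.
Reserves = 70,590/4,950 = 14.3 months.
Program A: score 710 ≥ 600; DTI 39.6% ≤ 45%; LTV 106.4% > 97%; employment 42 ≥ 18 mo; reserves 14.3 ≥ 3 mo → does not qualify.
Program B: score 710 ≥ 640; DTI 39.6% ≤ 43%; employment 42 ≥ 24 mo; reserves 14.3 ≥ 9 mo → qualifies.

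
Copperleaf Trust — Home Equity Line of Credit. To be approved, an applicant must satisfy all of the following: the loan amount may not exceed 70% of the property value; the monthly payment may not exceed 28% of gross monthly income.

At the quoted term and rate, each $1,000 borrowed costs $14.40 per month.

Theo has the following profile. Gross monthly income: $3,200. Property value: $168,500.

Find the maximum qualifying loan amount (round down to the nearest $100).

$62,200

Payment cap: 28% × $3,200 = $896/month.
At $14.40 per $1,000, that supports 896/14.40 × 1,000 ≈ $62,222 → $62,200.
LTV cap: 70% × $168,500 = $117,950 → $117,900.
Binding constraint: payment-to-income.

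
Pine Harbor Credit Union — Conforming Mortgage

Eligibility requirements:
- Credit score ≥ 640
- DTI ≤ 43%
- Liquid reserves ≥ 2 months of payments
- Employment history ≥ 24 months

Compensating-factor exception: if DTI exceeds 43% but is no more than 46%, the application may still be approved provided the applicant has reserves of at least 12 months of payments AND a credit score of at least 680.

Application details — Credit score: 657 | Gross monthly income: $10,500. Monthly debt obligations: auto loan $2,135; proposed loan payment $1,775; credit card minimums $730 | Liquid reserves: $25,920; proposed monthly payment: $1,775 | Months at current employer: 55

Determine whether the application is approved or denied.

Denied

Credit score 657 ≥ 640 (meets base)
Total debts = (2,135 + 1,775 + 730) = 4,640. DTI = 4,640/10,500 = 44.2% > 43% — standard DTI limit exceeded.
Reserves = 25,920/1,775 = 14.6 months ≥ 2
Employment 55 ≥ 24 months
44.2% falls in the override range (43%–46%), so the compensating-factor test applies.
Override check — reserves: 14.6 mo (ok); score: 657 (below 680).
Compensating-factor requirement not fully met.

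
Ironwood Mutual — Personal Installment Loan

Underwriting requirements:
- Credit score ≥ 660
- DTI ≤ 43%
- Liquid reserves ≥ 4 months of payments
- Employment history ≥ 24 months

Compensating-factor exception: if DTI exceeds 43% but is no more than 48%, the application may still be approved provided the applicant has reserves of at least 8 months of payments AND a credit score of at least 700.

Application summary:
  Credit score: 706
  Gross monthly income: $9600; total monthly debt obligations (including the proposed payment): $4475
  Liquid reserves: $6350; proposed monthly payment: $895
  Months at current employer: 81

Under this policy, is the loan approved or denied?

Denied

Credit score 706 ≥ 660 (meets base)
DTI = 4,475/9,600 = 46.6% > 43% — standard DTI limit exceeded.
Liquid reserves cover 6,350/895 = 7.1 months — ≥ 4 required
Employment 81 ≥ 24 months
46.6% falls in the override range (43%–48%), so the compensating-factor test applies.
Reserves 7.1 < 8 months; credit score 706 ≥ 700.
Compensating-factor requirement not fully met.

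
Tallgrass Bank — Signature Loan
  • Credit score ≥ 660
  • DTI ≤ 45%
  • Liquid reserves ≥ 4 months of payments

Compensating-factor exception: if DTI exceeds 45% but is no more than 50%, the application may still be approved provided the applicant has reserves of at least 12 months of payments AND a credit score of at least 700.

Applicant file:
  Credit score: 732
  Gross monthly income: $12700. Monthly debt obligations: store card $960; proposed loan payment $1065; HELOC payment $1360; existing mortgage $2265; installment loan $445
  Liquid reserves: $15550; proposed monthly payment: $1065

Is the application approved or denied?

Approved

Credit score 732 ≥ 660 (meets base)
Total debts = (960 + 1,065 + 1,360 + 2,265 + 445) = 6,095. DTI: 6,095 ÷ 12,700 = 48%, over the 45% base limit.
Reserves: 15,550 ÷ 1,065 = 14.6 months (meets 4-month minimum)
48% falls in the override range (45%–50%), so the compensating-factor test applies.
Override check — reserves: 14.6 mo (ok); score: 732 (ok).
Both compensating conditions met → exception applies.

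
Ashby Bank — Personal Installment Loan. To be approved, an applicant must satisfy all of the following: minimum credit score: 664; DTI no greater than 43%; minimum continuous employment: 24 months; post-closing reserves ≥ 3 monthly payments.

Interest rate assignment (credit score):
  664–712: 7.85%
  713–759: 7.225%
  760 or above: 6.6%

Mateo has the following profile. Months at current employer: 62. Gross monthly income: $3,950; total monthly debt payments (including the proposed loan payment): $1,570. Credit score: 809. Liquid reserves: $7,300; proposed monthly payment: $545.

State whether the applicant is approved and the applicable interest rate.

Credit score 809 ≥ 664 (meets minimum)
Employment 62 ≥ 24 months
Reserves: 7,300 ÷ 545 = 13.4 months (meets 3-month minimum)
DTI: 1,570 ÷ 3,950 = 39.7%, within the 43% cap
All requirements met. Score 809 falls in the 760 or above tier → 6.6%.

Approved at 6.6%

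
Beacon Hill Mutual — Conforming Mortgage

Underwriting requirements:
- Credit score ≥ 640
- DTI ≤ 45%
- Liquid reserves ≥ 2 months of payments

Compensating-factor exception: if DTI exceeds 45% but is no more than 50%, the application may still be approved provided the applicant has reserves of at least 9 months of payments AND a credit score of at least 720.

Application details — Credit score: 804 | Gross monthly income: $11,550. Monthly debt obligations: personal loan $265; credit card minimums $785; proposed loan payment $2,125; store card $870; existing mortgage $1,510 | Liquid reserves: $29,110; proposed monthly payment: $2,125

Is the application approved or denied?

Approved

Credit score 804 ≥ 640 (meets base)
Total debts = (265 + 785 + 2,125 + 870 + 1,510) = 5,555. DTI: 5,555 ÷ 11,550 = 48.1%, over the 45% base limit.
Reserves = 29,110/2,125 = 13.7 months ≥ 2
48.1% falls in the override range (45%–50%), so the compensating-factor test applies.
Override check — reserves: 13.7 mo (ok); score: 804 (ok).
Both override conditions satisfied; DTI exception granted.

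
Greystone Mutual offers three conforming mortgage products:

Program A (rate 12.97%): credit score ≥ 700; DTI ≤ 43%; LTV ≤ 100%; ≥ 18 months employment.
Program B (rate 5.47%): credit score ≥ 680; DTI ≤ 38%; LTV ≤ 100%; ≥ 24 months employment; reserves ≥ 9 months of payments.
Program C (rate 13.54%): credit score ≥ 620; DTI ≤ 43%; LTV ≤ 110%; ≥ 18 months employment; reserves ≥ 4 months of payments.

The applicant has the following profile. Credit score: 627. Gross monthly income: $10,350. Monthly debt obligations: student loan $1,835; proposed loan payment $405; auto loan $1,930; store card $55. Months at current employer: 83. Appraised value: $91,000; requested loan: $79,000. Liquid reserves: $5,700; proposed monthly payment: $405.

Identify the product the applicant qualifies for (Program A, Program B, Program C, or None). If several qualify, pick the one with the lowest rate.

Program C

Total debts = (1,835 + 405 + 1,930 + 55) = 4,225; DTI = 4,225/10,350 = 40.8%.
LTV = 79,000/91,000 = 86.8%.
Reserves = 5,700/405 = 14.1 months.
Program A: score 627 < 700; DTI 40.8% ≤ 43%; LTV 86.8% ≤ 100%; employment 83 ≥ 18 mo → does not qualify.
Program B: score 627 < 680; DTI 40.8% > 38%; LTV 86.8% ≤ 100%; employment 83 ≥ 24 mo; reserves 14.1 ≥ 9 mo → does not qualify.
Program C: score 627 ≥ 620; DTI 40.8% ≤ 43%; LTV 86.8% ≤ 110%; employment 83 ≥ 18 mo; reserves 14.1 ≥ 4 mo → qualifies.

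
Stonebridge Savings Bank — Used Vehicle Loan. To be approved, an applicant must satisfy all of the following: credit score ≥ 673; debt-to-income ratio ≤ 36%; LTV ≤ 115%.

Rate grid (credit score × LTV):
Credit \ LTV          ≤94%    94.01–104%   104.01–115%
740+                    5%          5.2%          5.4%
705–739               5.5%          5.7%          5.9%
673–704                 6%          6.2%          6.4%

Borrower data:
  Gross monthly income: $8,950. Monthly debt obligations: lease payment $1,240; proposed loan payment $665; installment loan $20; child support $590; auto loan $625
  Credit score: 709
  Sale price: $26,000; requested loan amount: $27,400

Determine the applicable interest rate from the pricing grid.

Credit score 709 ≥ 673; Total monthly debts = (1,240 + 665 + 20 + 590 + 625) = 3,140. DTI = 3,140/8,950 = 35.1% ≤ 36%
Loan-to-value = 27,400/26,000 = 105.4% — pass (115% max)
Score 709 is in the 705–739 band; LTV 105.4% is in the 104.01–115% band → 5.9%.

5.9%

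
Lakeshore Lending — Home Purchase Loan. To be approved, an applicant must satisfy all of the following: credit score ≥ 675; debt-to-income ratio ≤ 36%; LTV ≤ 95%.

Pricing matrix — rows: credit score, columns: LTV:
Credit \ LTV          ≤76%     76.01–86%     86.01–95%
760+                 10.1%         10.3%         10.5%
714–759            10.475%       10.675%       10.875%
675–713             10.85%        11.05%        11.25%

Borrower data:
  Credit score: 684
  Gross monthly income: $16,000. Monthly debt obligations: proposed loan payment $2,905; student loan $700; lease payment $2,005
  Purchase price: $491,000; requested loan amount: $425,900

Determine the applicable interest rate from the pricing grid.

11.25%

Credit score 684 ≥ 675; Total monthly debts = (2,905 + 700 + 2,005) = 5,610. Debt-to-income = 5,610/16,000 = 35.1% — meets 36% limit
LTV = 425,900/491,000 = 86.7% ≤ 95%
Score 684 is in the 675–713 band; LTV 86.7% is in the 86.01–95% band → 11.25%.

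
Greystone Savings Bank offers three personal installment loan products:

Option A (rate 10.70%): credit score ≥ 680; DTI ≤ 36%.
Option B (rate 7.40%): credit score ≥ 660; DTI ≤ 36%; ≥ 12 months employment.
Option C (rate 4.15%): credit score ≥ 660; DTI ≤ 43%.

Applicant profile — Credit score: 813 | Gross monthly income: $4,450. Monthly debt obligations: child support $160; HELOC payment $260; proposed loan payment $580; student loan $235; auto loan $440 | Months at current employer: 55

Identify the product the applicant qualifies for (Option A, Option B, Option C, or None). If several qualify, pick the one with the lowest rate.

Option C

Total debts = (160 + 260 + 580 + 235 + 440) = 1,675; DTI = 1,675/4,450 = 37.6%.
Option A: score 813 ≥ 680; DTI 37.6% > 36% → does not qualify.
Option B: score 813 ≥ 660; DTI 37.6% > 36%; employment 55 ≥ 12 mo → does not qualify.
Option C: score 813 ≥ 660; DTI 37.6% ≤ 43% → qualifies.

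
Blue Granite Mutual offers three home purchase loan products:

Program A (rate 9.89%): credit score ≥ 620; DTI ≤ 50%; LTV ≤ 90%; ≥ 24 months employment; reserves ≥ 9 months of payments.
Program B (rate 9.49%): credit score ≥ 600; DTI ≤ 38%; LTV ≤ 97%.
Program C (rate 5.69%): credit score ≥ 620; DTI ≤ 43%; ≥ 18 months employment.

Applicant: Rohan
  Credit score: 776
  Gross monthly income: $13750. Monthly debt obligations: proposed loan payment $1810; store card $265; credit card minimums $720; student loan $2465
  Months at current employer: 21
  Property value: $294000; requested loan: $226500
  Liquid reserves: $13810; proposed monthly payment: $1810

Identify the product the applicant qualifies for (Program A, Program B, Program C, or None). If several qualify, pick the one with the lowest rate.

Total debts = (1,810 + 265 + 720 + 2,465) = 5,260; DTI = 5,260/13,750 = 38.3%.
LTV = 226,500/294,000 = 77%.
Reserves = 13,810/1,810 = 7.6 months.
Program A: score 776 ≥ 620; DTI 38.3% ≤ 50%; LTV 77% ≤ 90%; employment 21 < 24 mo; reserves 7.6 < 9 mo → does not qualify.
Program B: score 776 ≥ 600; DTI 38.3% > 38%; LTV 77% ≤ 97% → does not qualify.
Program C: score 776 ≥ 620; DTI 38.3% ≤ 43%; employment 21 ≥ 18 mo → qualifies.

Program C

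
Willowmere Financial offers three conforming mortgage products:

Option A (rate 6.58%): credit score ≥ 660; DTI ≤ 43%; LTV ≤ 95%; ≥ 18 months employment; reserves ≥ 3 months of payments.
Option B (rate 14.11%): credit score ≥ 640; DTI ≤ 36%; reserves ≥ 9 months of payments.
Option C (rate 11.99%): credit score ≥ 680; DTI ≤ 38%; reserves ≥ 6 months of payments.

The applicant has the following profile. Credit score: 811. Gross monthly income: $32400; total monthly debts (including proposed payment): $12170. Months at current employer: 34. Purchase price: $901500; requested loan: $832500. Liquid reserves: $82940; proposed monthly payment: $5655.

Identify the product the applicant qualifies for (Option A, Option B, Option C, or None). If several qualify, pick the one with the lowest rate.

DTI = 12,170/32,400 = 37.6%.
LTV = 832,500/901,500 = 92.3%.
Reserves = 82,940/5,655 = 14.7 months.
Option A: score 811 ≥ 660; DTI 37.6% ≤ 43%; LTV 92.3% ≤ 95%; employment 34 ≥ 18 mo; reserves 14.7 ≥ 3 mo → qualifies.
Option B: score 811 ≥ 640; DTI 37.6% > 36%; reserves 14.7 ≥ 9 mo → does not qualify.
Option C: score 811 ≥ 680; DTI 37.6% ≤ 38%; reserves 14.7 ≥ 6 mo → qualifies.
Qualifying: Option A, Option C. Lowest rate is 6.58% → Option A.

Option A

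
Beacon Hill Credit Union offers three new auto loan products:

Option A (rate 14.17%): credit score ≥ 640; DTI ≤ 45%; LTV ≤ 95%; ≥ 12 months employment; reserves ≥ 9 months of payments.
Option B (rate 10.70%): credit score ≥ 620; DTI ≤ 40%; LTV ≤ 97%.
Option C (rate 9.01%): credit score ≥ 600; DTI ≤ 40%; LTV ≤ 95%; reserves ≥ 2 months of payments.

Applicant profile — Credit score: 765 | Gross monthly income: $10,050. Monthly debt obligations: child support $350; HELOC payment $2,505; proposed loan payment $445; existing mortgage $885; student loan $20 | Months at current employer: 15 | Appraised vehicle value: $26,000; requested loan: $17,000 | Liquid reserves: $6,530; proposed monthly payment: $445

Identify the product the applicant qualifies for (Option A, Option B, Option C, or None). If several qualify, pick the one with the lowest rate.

Total debts = (350 + 2,505 + 445 + 885 + 20) = 4,205; DTI = 4,205/10,050 = 41.8%.
LTV = 17,000/26,000 = 65.4%.
Reserves = 6,530/445 = 14.7 months.
Option A: score 765 ≥ 640; DTI 41.8% ≤ 45%; LTV 65.4% ≤ 95%; employment 15 ≥ 12 mo; reserves 14.7 ≥ 9 mo → qualifies.
Option B: score 765 ≥ 620; DTI 41.8% > 40%; LTV 65.4% ≤ 97% → does not qualify.
Option C: score 765 ≥ 600; DTI 41.8% > 40%; LTV 65.4% ≤ 95%; reserves 14.7 ≥ 2 mo → does not qualify.

Option A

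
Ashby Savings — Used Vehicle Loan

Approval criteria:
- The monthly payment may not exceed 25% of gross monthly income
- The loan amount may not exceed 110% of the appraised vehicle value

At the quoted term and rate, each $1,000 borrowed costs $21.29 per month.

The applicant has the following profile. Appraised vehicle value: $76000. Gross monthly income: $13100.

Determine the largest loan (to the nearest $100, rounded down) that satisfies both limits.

Payment cap: 25% × $13,100 = $3,275/month.
At $21.29 per $1,000, that supports 3,275/21.29 × 1,000 ≈ $153,828 → $153,800.
LTV cap: 110% × $76,000 = $83,600 → $83,600.
Binding constraint: loan-to-value.

$83,600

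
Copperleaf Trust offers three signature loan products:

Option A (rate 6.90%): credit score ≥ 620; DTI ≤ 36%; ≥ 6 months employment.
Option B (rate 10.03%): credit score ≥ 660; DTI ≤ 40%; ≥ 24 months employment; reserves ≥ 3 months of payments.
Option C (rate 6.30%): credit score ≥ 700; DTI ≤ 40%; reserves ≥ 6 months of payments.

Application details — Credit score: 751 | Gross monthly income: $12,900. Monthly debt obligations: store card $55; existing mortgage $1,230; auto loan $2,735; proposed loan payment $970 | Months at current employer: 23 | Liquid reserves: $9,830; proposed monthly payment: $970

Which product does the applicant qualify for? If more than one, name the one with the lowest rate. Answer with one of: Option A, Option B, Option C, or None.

Total debts = (55 + 1,230 + 2,735 + 970) = 4,990; DTI = 4,990/12,900 = 38.7%.
Reserves = 9,830/970 = 10.1 months.
Option A: score 751 ≥ 620; DTI 38.7% > 36%; employment 23 ≥ 6 mo → does not qualify.
Option B: score 751 ≥ 660; DTI 38.7% ≤ 40%; employment 23 < 24 mo; reserves 10.1 ≥ 3 mo → does not qualify.
Option C: score 751 ≥ 700; DTI 38.7% ≤ 40%; reserves 10.1 ≥ 6 mo → qualifies.

Option C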